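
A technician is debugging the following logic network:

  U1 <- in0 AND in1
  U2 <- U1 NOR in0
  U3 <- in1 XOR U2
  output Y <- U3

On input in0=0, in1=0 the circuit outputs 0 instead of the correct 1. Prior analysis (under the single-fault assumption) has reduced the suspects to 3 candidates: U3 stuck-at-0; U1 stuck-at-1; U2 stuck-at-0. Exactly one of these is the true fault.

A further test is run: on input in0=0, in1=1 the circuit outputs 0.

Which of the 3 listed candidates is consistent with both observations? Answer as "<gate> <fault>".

U3 stuck-at-0

Evaluate each candidate on input in0=0, in1=1:
  U3 stuck-at-0: U1=0, U2=1, U3=0 [stuck-at-0] → 0 — matches
  U1 stuck-at-1: U1=1 [stuck-at-1], U2=0, U3=1 → 1 — eliminated
  U2 stuck-at-0: U1=0, U2=0 [stuck-at-0], U3=1 → 1 — eliminated
Only U3 stuck-at-0 reproduces the observed 0.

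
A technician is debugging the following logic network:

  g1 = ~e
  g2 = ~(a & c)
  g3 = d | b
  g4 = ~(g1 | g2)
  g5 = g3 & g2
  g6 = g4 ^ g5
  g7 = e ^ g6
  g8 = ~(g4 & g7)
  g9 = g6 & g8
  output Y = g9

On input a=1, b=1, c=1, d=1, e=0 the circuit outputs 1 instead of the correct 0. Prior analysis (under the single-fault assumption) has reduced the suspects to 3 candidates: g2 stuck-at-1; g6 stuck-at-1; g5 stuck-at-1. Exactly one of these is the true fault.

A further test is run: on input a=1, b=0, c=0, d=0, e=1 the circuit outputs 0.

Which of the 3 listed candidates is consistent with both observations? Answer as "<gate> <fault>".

Evaluate each candidate on input a=1, b=0, c=0, d=0, e=1:
  g2 stuck-at-1: g1=0, g2=1 [stuck-at-1], g3=0, g4=0, g5=0, g6=0, g7=1, g8=1, g9=0 → 0 — matches
  g6 stuck-at-1: g1=0, g2=1, g3=0, g4=0, g5=0, g6=1 [stuck-at-1], g7=0, g8=1, g9=1 → 1 — eliminated
  g5 stuck-at-1: g1=0, g2=1, g3=0, g4=0, g5=1 [stuck-at-1], g6=1, g7=0, g8=1, g9=1 → 1 — eliminated
Only g2 stuck-at-1 reproduces the observed 0.

g2 stuck-at-1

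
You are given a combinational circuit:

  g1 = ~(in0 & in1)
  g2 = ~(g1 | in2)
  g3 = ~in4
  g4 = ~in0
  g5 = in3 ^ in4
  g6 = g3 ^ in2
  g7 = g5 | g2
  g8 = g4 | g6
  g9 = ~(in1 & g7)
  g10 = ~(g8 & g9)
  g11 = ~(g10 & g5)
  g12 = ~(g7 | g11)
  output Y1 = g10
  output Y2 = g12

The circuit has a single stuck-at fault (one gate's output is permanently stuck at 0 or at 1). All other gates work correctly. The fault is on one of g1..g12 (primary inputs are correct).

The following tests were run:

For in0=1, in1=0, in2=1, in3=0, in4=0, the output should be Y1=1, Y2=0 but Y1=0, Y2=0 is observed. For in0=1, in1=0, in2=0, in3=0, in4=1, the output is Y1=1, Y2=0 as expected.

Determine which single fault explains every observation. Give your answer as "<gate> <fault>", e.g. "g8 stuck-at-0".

g3 stuck-at-0

Fault-free values for test 1 (in0=1, in1=0, in2=1, in3=0, in4=0): g1=1, g2=0, g3=1, g4=0, g5=0, g6=0, g7=0, g8=0, g9=1, g10=1, g11=1, g12=0, giving Y1=1, Y2=0. Observed Y1=0, Y2=0.
Test 1: faults giving observed Y1=0, Y2=0 are {g3 stuck-at-0, g4 stuck-at-1, g6 stuck-at-1, g8 stuck-at-1, g10 stuck-at-0}.
Test 2 (in0=1, in1=0, in2=0, in3=0, in4=1): fault-free g1=1, g2=0, g3=0, g4=0, g5=1, g6=0, g7=1, g8=0, g9=1, g10=1, g11=0, g12=0 → Y1=1, Y2=0; observed Y1=1, Y2=0. Eliminates g4 stuck-at-1, g6 stuck-at-1, g8 stuck-at-1, g10 stuck-at-0.
Only g3 stuck-at-0 is consistent with every test.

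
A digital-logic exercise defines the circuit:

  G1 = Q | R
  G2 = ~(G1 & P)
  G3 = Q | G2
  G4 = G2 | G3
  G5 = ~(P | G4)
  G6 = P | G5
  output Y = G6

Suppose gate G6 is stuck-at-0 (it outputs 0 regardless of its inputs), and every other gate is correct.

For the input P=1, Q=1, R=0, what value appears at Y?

0

Propagate with G6 forced: G1=1, G2=0, G3=1, G4=1, G5=0, G6=0 [stuck-at-0].
So Y = 0. (Without the fault it would be 1.)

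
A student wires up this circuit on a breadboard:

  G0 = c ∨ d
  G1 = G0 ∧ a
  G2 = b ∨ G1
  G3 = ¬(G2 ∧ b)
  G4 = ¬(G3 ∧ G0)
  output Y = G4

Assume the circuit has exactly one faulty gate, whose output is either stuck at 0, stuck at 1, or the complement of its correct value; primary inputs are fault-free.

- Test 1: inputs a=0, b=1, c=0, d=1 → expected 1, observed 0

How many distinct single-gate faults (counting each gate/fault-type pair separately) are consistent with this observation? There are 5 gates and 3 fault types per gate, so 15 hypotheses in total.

Fault-free: G0=1, G1=0, G2=1, G3=0, G4=1 → 1. Observed 0.
  G0: none of the 3 fault types match ✗
  G1: none of the 3 fault types match ✗
  G2: stuck-at-0, inverted output ✓; others ✗
  G3: stuck-at-1, inverted output ✓; others ✗
  G4: stuck-at-0, inverted output ✓; others ✗
Consistent faults: {G2 stuck-at-0, G2 inverted output, G3 stuck-at-1, G3 inverted output, G4 stuck-at-0, G4 inverted output} — 6 in all.

6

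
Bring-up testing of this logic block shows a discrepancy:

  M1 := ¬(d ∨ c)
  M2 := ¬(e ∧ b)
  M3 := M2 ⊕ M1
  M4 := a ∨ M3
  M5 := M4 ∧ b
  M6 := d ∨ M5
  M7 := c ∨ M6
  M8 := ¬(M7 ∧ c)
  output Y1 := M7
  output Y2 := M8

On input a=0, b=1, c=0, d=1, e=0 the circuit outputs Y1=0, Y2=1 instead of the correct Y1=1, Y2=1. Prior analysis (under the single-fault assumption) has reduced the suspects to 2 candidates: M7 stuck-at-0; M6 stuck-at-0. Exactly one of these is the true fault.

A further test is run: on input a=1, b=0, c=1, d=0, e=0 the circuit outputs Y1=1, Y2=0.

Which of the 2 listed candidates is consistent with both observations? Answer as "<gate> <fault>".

Evaluate each candidate on input a=1, b=0, c=1, d=0, e=0:
  M7 stuck-at-0: M1=0, M2=1, M3=1, M4=1, M5=0, M6=0, M7=0 [stuck-at-0], M8=1 → Y1=0, Y2=1 — eliminated
  M6 stuck-at-0: M1=0, M2=1, M3=1, M4=1, M5=0, M6=0 [stuck-at-0], M7=1, M8=0 → Y1=1, Y2=0 — matches
Only M6 stuck-at-0 reproduces the observed Y1=1, Y2=0.

M6 stuck-at-0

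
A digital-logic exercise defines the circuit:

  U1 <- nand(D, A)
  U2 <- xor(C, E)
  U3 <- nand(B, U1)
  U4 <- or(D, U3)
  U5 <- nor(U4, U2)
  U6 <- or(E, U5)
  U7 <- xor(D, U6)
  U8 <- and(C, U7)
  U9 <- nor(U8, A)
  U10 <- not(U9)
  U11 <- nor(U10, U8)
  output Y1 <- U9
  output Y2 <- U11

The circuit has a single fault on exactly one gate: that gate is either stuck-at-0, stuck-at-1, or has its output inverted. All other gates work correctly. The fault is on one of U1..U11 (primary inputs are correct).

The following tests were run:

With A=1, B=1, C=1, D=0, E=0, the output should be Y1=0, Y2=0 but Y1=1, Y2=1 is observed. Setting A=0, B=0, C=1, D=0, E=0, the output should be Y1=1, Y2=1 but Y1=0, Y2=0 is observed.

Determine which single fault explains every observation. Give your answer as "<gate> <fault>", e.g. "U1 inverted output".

Fault-free values for test 1 (A=1, B=1, C=1, D=0, E=0): U1=1, U2=1, U3=0, U4=0, U5=0, U6=0, U7=0, U8=0, U9=0, U10=1, U11=0, giving Y1=0, Y2=0. Observed Y1=1, Y2=1.
Test 1: faults giving observed Y1=1, Y2=1 are {U9 stuck-at-1, U9 inverted output}.
Test 2 (A=0, B=0, C=1, D=0, E=0): fault-free U1=1, U2=1, U3=1, U4=1, U5=0, U6=0, U7=0, U8=0, U9=1, U10=0, U11=1 → Y1=1, Y2=1; observed Y1=0, Y2=0. Eliminates U9 stuck-at-1.
Only U9 inverted output is consistent with every test.

U9 inverted output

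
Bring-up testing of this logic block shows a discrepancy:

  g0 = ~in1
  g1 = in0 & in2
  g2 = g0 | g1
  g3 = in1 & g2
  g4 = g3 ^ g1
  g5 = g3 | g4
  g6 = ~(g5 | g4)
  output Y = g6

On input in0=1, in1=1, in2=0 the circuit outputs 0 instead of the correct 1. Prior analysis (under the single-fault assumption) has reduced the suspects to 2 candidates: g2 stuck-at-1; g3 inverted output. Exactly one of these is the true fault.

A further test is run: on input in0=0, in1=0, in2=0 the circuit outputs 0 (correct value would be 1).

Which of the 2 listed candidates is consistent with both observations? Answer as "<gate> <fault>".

Evaluate each candidate on input in0=0, in1=0, in2=0:
  g2 stuck-at-1: g0=1, g1=0, g2=1 [stuck-at-1], g3=0, g4=0, g5=0, g6=1 → 1 — eliminated
  g3 inverted output: g0=1, g1=0, g2=1, g3=1 [inverted output], g4=1, g5=1, g6=0 → 0 — matches
Only g3 inverted output reproduces the observed 0.

g3 inverted output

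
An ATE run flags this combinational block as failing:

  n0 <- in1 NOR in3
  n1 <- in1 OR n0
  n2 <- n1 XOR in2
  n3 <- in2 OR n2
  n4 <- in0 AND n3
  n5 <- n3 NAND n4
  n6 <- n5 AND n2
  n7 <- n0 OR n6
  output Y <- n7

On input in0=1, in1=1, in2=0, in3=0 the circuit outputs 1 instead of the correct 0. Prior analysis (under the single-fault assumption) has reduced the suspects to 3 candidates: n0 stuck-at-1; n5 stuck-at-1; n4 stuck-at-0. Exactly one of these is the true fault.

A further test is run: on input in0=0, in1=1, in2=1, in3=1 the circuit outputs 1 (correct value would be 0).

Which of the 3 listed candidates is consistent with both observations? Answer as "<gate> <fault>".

n0 stuck-at-1

Evaluate each candidate on input in0=0, in1=1, in2=1, in3=1:
  n0 stuck-at-1: n0=1 [stuck-at-1], n1=1, n2=0, n3=1, n4=0, n5=1, n6=0, n7=1 → 1 — matches
  n5 stuck-at-1: n0=0, n1=1, n2=0, n3=1, n4=0, n5=1 [stuck-at-1], n6=0, n7=0 → 0 — eliminated
  n4 stuck-at-0: n0=0, n1=1, n2=0, n3=1, n4=0 [stuck-at-0], n5=1, n6=0, n7=0 → 0 — eliminated
Only n0 stuck-at-1 reproduces the observed 1.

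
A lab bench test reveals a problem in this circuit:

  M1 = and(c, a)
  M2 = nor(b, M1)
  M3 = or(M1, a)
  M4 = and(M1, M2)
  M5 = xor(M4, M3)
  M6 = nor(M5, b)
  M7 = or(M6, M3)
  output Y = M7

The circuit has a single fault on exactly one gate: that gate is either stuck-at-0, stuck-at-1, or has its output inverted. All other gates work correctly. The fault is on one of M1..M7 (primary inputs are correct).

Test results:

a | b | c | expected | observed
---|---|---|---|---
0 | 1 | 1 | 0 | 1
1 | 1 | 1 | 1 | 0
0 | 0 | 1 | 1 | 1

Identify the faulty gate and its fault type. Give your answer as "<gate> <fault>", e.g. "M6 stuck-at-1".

M3 inverted output

Fault-free values for test 1 (a=0, b=1, c=1): M1=0, M2=0, M3=0, M4=0, M5=0, M6=0, M7=0, giving Y=0. Observed 1.
Test 1: faults giving observed 1 are {M1 stuck-at-1, M1 inverted output, M3 stuck-at-1, M3 inverted output, M6 stuck-at-1, M6 inverted output, M7 stuck-at-1, M7 inverted output}.
Test 2 (a=1, b=1, c=1): fault-free M1=1, M2=0, M3=1, M4=0, M5=1, M6=0, M7=1 → 1; observed 0. Eliminates M1 stuck-at-1, M1 inverted output, M3 stuck-at-1, M6 stuck-at-1, M6 inverted output, M7 stuck-at-1.
Test 3 (a=0, b=0, c=1): fault-free M1=0, M2=1, M3=0, M4=0, M5=0, M6=1, M7=1 → 1; observed 1. Eliminates M7 inverted output.
Only M3 inverted output is consistent with every test.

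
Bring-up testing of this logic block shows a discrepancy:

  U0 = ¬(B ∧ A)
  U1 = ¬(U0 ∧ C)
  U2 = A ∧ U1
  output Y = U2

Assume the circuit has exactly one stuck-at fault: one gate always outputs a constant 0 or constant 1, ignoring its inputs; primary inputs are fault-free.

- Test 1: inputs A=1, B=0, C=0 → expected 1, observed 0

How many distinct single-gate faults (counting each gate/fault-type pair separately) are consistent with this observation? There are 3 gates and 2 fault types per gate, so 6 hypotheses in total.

Fault-free: U0=1, U1=1, U2=1 → 1. Observed 0.
  U0 stuck-at-0: output 1 ✗
  U0 stuck-at-1: output 1 ✗
  U1 stuck-at-0: output 0 ✓
  U1 stuck-at-1: output 1 ✗
  U2 stuck-at-0: output 0 ✓
  U2 stuck-at-1: output 1 ✗
Consistent faults: {U1 stuck-at-0, U2 stuck-at-0} — 2 in all.

2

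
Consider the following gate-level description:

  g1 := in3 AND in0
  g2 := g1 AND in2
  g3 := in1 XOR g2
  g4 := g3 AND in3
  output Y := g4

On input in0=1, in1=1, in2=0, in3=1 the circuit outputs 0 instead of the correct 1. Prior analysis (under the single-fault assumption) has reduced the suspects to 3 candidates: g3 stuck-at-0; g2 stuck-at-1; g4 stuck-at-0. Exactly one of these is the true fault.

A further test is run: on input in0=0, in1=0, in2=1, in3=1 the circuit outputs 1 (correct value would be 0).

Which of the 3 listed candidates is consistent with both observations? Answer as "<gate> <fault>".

g2 stuck-at-1

Evaluate each candidate on input in0=0, in1=0, in2=1, in3=1:
  g3 stuck-at-0: g1=0, g2=0, g3=0 [stuck-at-0], g4=0 → 0 — eliminated
  g2 stuck-at-1: g1=0, g2=1 [stuck-at-1], g3=1, g4=1 → 1 — matches
  g4 stuck-at-0: g1=0, g2=0, g3=0, g4=0 [stuck-at-0] → 0 — eliminated
Only g2 stuck-at-1 reproduces the observed 1.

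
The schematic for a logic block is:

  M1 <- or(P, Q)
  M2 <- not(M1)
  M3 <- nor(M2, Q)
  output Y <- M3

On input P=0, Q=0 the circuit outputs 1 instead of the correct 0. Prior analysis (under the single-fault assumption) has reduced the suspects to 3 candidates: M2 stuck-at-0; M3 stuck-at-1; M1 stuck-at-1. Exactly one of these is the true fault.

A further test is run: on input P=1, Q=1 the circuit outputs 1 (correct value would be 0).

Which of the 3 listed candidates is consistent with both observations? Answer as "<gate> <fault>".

M3 stuck-at-1

Evaluate each candidate on input P=1, Q=1:
  M2 stuck-at-0: M1=1, M2=0 [stuck-at-0], M3=0 → 0 — eliminated
  M3 stuck-at-1: M1=1, M2=0, M3=1 [stuck-at-1] → 1 — matches
  M1 stuck-at-1: M1=1 [stuck-at-1], M2=0, M3=0 → 0 — eliminated
Only M3 stuck-at-1 reproduces the observed 1.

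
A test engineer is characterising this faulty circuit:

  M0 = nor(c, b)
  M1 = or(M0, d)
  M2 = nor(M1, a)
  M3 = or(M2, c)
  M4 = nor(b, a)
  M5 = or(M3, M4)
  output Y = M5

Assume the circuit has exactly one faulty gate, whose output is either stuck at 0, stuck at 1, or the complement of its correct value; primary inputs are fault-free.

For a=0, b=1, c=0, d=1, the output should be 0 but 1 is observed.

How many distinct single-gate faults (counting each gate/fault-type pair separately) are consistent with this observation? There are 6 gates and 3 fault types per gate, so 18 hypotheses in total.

10

Fault-free: M0=0, M1=1, M2=0, M3=0, M4=0, M5=0 → 0. Observed 1.
  M0: none of the 3 fault types match ✗
  M1: stuck-at-0, inverted output ✓; others ✗
  M2: stuck-at-1, inverted output ✓; others ✗
  M3: stuck-at-1, inverted output ✓; others ✗
  M4: stuck-at-1, inverted output ✓; others ✗
  M5: stuck-at-1, inverted output ✓; others ✗
Consistent faults: {M1 stuck-at-0, M1 inverted output, M2 stuck-at-1, M2 inverted output, M3 stuck-at-1, M3 inverted output, M4 stuck-at-1, M4 inverted output, M5 stuck-at-1, M5 inverted output} — 10 in all.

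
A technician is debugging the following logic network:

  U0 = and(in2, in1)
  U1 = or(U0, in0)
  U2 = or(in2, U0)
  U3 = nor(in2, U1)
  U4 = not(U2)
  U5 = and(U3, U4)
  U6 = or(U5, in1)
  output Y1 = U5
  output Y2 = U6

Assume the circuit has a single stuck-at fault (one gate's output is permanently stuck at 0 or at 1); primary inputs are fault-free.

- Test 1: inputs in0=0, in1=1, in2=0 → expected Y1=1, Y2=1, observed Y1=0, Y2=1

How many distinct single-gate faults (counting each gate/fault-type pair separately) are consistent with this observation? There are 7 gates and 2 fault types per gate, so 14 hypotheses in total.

Fault-free: U0=0, U1=0, U2=0, U3=1, U4=1, U5=1, U6=1 → Y1=1, Y2=1. Observed Y1=0, Y2=1.
  U0 stuck-at-0: output Y1=1, Y2=1 ✗
  U0 stuck-at-1: output Y1=0, Y2=1 ✓
  U1 stuck-at-0: output Y1=1, Y2=1 ✗
  U1 stuck-at-1: output Y1=0, Y2=1 ✓
  U2 stuck-at-0: output Y1=1, Y2=1 ✗
  U2 stuck-at-1: output Y1=0, Y2=1 ✓
  U3 stuck-at-0: output Y1=0, Y2=1 ✓
  U3 stuck-at-1: output Y1=1, Y2=1 ✗
  U4 stuck-at-0: output Y1=0, Y2=1 ✓
  U4 stuck-at-1: output Y1=1, Y2=1 ✗
  U5 stuck-at-0: output Y1=0, Y2=1 ✓
  U5 stuck-at-1: output Y1=1, Y2=1 ✗
  U6 stuck-at-0: output Y1=1, Y2=0 ✗
  U6 stuck-at-1: output Y1=1, Y2=1 ✗
Consistent faults: {U0 stuck-at-1, U1 stuck-at-1, U2 stuck-at-1, U3 stuck-at-0, U4 stuck-at-0, U5 stuck-at-0} — 6 in all.

6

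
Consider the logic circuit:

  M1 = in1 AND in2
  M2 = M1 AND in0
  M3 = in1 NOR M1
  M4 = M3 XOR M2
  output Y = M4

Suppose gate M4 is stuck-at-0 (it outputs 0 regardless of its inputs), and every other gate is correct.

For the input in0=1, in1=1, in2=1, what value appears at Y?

0

Propagate with M4 forced: M1=1, M2=1, M3=0, M4=0 [stuck-at-0].
So Y = 0. (Without the fault it would be 1.)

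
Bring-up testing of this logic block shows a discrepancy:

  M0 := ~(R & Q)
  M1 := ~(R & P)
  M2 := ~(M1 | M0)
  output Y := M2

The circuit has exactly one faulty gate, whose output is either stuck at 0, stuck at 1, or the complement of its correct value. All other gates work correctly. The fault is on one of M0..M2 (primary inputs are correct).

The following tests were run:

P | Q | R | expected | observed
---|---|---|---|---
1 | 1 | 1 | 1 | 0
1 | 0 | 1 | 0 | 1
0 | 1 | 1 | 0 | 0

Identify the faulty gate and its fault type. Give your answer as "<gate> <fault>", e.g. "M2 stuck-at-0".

M0 inverted output

Fault-free values for test 1 (P=1, Q=1, R=1): M0=0, M1=0, M2=1, giving Y=1. Observed 0.
Test 1: faults giving observed 0 are {M0 stuck-at-1, M0 inverted output, M1 stuck-at-1, M1 inverted output, M2 stuck-at-0, M2 inverted output}.
Test 2 (P=1, Q=0, R=1): fault-free M0=1, M1=0, M2=0 → 0; observed 1. Eliminates M0 stuck-at-1, M1 stuck-at-1, M1 inverted output, M2 stuck-at-0.
Test 3 (P=0, Q=1, R=1): fault-free M0=0, M1=1, M2=0 → 0; observed 0. Eliminates M2 inverted output.
Only M0 inverted output is consistent with every test.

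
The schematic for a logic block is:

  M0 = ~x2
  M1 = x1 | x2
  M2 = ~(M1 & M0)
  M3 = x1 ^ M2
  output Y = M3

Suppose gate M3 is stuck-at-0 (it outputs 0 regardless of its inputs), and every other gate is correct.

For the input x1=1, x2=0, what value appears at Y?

0

Propagate with M3 forced: M0=1, M1=1, M2=0, M3=0 [stuck-at-0].
So Y = 0. (Without the fault it would be 1.)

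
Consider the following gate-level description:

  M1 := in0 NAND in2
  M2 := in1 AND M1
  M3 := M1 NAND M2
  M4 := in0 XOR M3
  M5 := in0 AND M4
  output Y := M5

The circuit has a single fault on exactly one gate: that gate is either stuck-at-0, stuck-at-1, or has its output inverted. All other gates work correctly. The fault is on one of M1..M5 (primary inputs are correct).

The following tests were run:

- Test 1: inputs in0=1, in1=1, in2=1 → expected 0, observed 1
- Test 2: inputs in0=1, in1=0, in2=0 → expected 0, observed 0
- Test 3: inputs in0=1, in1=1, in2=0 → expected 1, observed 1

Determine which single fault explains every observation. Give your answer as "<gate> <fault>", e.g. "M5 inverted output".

Fault-free values for test 1 (in0=1, in1=1, in2=1): M1=0, M2=0, M3=1, M4=0, M5=0, giving Y=0. Observed 1.
Test 1: faults giving observed 1 are {M1 stuck-at-1, M1 inverted output, M3 stuck-at-0, M3 inverted output, M4 stuck-at-1, M4 inverted output, M5 stuck-at-1, M5 inverted output}.
Test 2 (in0=1, in1=0, in2=0): fault-free M1=1, M2=0, M3=1, M4=0, M5=0 → 0; observed 0. Eliminates M3 stuck-at-0, M3 inverted output, M4 stuck-at-1, M4 inverted output, M5 stuck-at-1, M5 inverted output.
Test 3 (in0=1, in1=1, in2=0): fault-free M1=1, M2=1, M3=0, M4=1, M5=1 → 1; observed 1. Eliminates M1 inverted output.
Only M1 stuck-at-1 is consistent with every test.

M1 stuck-at-1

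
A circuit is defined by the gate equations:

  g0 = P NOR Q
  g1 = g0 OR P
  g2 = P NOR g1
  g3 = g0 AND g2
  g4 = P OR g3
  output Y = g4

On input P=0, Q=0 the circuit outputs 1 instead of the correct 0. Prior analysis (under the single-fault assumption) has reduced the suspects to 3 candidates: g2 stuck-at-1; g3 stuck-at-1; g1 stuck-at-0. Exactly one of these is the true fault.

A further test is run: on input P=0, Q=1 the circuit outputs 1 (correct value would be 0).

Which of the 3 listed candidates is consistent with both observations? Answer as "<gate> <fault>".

g3 stuck-at-1

Evaluate each candidate on input P=0, Q=1:
  g2 stuck-at-1: g0=0, g1=0, g2=1 [stuck-at-1], g3=0, g4=0 → 0 — eliminated
  g3 stuck-at-1: g0=0, g1=0, g2=1, g3=1 [stuck-at-1], g4=1 → 1 — matches
  g1 stuck-at-0: g0=0, g1=0 [stuck-at-0], g2=1, g3=0, g4=0 → 0 — eliminated
Only g3 stuck-at-1 reproduces the observed 1.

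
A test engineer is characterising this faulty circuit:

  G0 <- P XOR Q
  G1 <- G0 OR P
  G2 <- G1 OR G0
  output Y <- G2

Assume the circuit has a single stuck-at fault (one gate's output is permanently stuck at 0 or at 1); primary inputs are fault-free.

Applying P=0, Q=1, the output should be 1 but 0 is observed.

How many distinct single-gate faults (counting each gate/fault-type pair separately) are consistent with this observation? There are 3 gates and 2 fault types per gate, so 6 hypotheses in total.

Fault-free: G0=1, G1=1, G2=1 → 1. Observed 0.
  G0 stuck-at-0: output 0 ✓
  G0 stuck-at-1: output 1 ✗
  G1 stuck-at-0: output 1 ✗
  G1 stuck-at-1: output 1 ✗
  G2 stuck-at-0: output 0 ✓
  G2 stuck-at-1: output 1 ✗
Consistent faults: {G0 stuck-at-0, G2 stuck-at-0} — 2 in all.

2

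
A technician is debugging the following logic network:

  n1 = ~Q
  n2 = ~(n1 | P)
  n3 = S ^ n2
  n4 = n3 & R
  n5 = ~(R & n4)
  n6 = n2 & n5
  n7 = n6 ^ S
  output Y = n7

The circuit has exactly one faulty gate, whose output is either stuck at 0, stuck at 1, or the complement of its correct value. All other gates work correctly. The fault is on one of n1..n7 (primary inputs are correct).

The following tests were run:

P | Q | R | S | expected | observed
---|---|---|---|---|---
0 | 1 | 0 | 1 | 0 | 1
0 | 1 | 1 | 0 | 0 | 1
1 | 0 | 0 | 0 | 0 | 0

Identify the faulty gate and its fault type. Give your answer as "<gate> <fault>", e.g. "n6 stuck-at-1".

Fault-free values for test 1 (P=0, Q=1, R=0, S=1): n1=0, n2=1, n3=0, n4=0, n5=1, n6=1, n7=0, giving Y=0. Observed 1.
Test 1: faults giving observed 1 are {n1 stuck-at-1, n1 inverted output, n2 stuck-at-0, n2 inverted output, n5 stuck-at-0, n5 inverted output, n6 stuck-at-0, n6 inverted output, n7 stuck-at-1, n7 inverted output}.
Test 2 (P=0, Q=1, R=1, S=0): fault-free n1=0, n2=1, n3=1, n4=1, n5=0, n6=0, n7=0 → 0; observed 1. Eliminates n1 stuck-at-1, n1 inverted output, n2 stuck-at-0, n2 inverted output, n5 stuck-at-0, n6 stuck-at-0.
Test 3 (P=1, Q=0, R=0, S=0): fault-free n1=1, n2=0, n3=0, n4=0, n5=1, n6=0, n7=0 → 0; observed 0. Eliminates n6 inverted output, n7 stuck-at-1, n7 inverted output.
Only n5 inverted output is consistent with every test.

n5 inverted output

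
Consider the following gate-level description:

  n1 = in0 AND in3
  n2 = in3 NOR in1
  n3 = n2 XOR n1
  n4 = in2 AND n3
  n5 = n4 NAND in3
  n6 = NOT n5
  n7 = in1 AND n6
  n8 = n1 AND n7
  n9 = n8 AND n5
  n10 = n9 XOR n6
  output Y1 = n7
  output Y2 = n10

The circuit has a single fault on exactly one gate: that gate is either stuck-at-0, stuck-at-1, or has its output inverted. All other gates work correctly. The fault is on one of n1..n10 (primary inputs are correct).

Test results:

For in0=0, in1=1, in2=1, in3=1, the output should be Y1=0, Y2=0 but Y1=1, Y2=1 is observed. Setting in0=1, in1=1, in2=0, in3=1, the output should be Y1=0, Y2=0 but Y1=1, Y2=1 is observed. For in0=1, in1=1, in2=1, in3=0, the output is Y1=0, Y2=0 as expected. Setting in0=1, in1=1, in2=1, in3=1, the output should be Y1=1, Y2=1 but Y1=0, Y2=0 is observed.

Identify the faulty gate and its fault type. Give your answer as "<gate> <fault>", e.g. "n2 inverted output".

Fault-free values for test 1 (in0=0, in1=1, in2=1, in3=1): n1=0, n2=0, n3=0, n4=0, n5=1, n6=0, n7=0, n8=0, n9=0, n10=0, giving Y1=0, Y2=0. Observed Y1=1, Y2=1.
Test 1: faults giving observed Y1=1, Y2=1 are {n1 stuck-at-1, n1 inverted output, n2 stuck-at-1, n2 inverted output, n3 stuck-at-1, n3 inverted output, n4 stuck-at-1, n4 inverted output, n5 stuck-at-0, n5 inverted output, n6 stuck-at-1, n6 inverted output}.
Test 2 (in0=1, in1=1, in2=0, in3=1): fault-free n1=1, n2=0, n3=1, n4=0, n5=1, n6=0, n7=0, n8=0, n9=0, n10=0 → Y1=0, Y2=0; observed Y1=1, Y2=1. Eliminates n1 stuck-at-1, n1 inverted output, n2 stuck-at-1, n2 inverted output, n3 stuck-at-1, n3 inverted output, n6 stuck-at-1, n6 inverted output.
Test 3 (in0=1, in1=1, in2=1, in3=0): fault-free n1=0, n2=0, n3=0, n4=0, n5=1, n6=0, n7=0, n8=0, n9=0, n10=0 → Y1=0, Y2=0; observed Y1=0, Y2=0. Eliminates n5 stuck-at-0, n5 inverted output.
Test 4 (in0=1, in1=1, in2=1, in3=1): fault-free n1=1, n2=0, n3=1, n4=1, n5=0, n6=1, n7=1, n8=1, n9=0, n10=1 → Y1=1, Y2=1; observed Y1=0, Y2=0. Eliminates n4 stuck-at-1.
Only n4 inverted output is consistent with every test.

n4 inverted output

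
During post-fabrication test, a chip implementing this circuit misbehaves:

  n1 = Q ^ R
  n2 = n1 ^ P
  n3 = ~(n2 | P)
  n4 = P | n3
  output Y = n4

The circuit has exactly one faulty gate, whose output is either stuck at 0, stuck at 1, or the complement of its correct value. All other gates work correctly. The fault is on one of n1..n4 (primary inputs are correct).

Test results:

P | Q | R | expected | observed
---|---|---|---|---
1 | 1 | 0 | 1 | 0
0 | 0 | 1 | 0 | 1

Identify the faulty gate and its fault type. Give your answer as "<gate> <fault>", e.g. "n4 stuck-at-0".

Fault-free values for test 1 (P=1, Q=1, R=0): n1=1, n2=0, n3=0, n4=1, giving Y=1. Observed 0.
Test 1: faults giving observed 0 are {n4 stuck-at-0, n4 inverted output}.
Test 2 (P=0, Q=0, R=1): fault-free n1=1, n2=1, n3=0, n4=0 → 0; observed 1. Eliminates n4 stuck-at-0.
Only n4 inverted output is consistent with every test.

n4 inverted output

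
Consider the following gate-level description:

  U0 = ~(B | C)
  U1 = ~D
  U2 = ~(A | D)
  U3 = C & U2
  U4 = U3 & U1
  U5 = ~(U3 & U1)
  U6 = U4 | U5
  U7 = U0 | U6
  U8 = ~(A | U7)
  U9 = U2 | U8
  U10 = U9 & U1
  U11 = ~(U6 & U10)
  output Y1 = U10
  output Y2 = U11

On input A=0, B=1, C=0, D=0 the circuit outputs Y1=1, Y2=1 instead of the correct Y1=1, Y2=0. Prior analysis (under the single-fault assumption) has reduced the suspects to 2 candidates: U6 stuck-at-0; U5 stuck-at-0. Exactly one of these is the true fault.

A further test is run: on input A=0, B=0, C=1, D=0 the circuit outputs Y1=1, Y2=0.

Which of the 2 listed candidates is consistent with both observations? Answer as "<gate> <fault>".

Evaluate each candidate on input A=0, B=0, C=1, D=0:
  U6 stuck-at-0: U0=0, U1=1, U2=1, U3=1, U4=1, U5=0, U6=0 [stuck-at-0], U7=0, U8=1, U9=1, U10=1, U11=1 → Y1=1, Y2=1 — eliminated
  U5 stuck-at-0: U0=0, U1=1, U2=1, U3=1, U4=1, U5=0 [stuck-at-0], U6=1, U7=1, U8=0, U9=1, U10=1, U11=0 → Y1=1, Y2=0 — matches
Only U5 stuck-at-0 reproduces the observed Y1=1, Y2=0.

U5 stuck-at-0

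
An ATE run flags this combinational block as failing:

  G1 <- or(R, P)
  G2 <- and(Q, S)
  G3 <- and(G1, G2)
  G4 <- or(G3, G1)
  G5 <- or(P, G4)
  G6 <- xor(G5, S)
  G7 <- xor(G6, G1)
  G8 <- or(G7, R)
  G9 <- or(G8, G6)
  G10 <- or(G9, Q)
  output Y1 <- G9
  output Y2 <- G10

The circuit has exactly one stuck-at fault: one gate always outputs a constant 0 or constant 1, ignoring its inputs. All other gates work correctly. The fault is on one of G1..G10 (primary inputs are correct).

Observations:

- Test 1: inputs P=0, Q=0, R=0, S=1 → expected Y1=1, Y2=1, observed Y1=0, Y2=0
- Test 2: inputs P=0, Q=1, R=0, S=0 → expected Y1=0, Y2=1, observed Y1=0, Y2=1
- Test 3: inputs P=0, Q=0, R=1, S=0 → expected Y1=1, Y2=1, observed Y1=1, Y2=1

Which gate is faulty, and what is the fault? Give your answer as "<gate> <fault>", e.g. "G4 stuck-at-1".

Fault-free values for test 1 (P=0, Q=0, R=0, S=1): G1=0, G2=0, G3=0, G4=0, G5=0, G6=1, G7=1, G8=1, G9=1, G10=1, giving Y1=1, Y2=1. Observed Y1=0, Y2=0.
Test 1: faults giving observed Y1=0, Y2=0 are {G3 stuck-at-1, G4 stuck-at-1, G5 stuck-at-1, G6 stuck-at-0, G9 stuck-at-0}.
Test 2 (P=0, Q=1, R=0, S=0): fault-free G1=0, G2=0, G3=0, G4=0, G5=0, G6=0, G7=0, G8=0, G9=0, G10=1 → Y1=0, Y2=1; observed Y1=0, Y2=1. Eliminates G3 stuck-at-1, G4 stuck-at-1, G5 stuck-at-1.
Test 3 (P=0, Q=0, R=1, S=0): fault-free G1=1, G2=0, G3=0, G4=1, G5=1, G6=1, G7=0, G8=1, G9=1, G10=1 → Y1=1, Y2=1; observed Y1=1, Y2=1. Eliminates G9 stuck-at-0.
Only G6 stuck-at-0 is consistent with every test.

G6 stuck-at-0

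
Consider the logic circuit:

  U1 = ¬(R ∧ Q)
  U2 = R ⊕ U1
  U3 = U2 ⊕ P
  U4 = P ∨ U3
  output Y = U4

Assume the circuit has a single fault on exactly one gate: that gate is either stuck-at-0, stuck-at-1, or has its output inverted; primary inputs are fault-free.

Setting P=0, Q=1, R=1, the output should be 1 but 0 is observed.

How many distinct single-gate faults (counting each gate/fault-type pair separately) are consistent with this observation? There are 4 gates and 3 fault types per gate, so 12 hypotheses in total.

8

Fault-free: U1=0, U2=1, U3=1, U4=1 → 1. Observed 0.
  U1 stuck-at-0: output 1 ✗
  U1 stuck-at-1: output 0 ✓
  U1 inverted output: output 0 ✓
  U2 stuck-at-0: output 0 ✓
  U2 stuck-at-1: output 1 ✗
  U2 inverted output: output 0 ✓
  U3 stuck-at-0: output 0 ✓
  U3 stuck-at-1: output 1 ✗
  U3 inverted output: output 0 ✓
  U4 stuck-at-0: output 0 ✓
  U4 stuck-at-1: output 1 ✗
  U4 inverted output: output 0 ✓
Consistent faults: {U1 stuck-at-1, U1 inverted output, U2 stuck-at-0, U2 inverted output, U3 stuck-at-0, U3 inverted output, U4 stuck-at-0, U4 inverted output} — 8 in all.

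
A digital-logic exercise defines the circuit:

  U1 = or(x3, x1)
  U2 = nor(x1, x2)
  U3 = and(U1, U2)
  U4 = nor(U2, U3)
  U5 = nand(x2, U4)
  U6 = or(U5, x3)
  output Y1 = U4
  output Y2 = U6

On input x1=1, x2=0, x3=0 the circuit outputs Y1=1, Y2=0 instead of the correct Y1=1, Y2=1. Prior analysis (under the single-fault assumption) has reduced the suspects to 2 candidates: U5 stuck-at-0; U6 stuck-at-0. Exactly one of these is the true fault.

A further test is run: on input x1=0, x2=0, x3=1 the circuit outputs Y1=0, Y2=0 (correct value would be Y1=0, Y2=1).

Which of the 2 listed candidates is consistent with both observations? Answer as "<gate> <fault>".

Evaluate each candidate on input x1=0, x2=0, x3=1:
  U5 stuck-at-0: U1=1, U2=1, U3=1, U4=0, U5=0 [stuck-at-0], U6=1 → Y1=0, Y2=1 — eliminated
  U6 stuck-at-0: U1=1, U2=1, U3=1, U4=0, U5=1, U6=0 [stuck-at-0] → Y1=0, Y2=0 — matches
Only U6 stuck-at-0 reproduces the observed Y1=0, Y2=0.

U6 stuck-at-0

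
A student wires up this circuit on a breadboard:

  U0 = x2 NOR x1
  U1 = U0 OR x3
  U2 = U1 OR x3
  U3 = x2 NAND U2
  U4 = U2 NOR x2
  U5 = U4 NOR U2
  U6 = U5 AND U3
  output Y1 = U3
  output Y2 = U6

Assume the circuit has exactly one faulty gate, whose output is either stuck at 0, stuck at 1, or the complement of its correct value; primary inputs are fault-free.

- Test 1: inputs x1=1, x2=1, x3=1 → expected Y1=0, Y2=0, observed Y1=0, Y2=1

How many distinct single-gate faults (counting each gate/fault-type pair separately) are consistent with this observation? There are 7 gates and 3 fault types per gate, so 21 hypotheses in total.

Fault-free: U0=0, U1=1, U2=1, U3=0, U4=0, U5=0, U6=0 → Y1=0, Y2=0. Observed Y1=0, Y2=1.
  U0: none of the 3 fault types match ✗
  U1: none of the 3 fault types match ✗
  U2: none of the 3 fault types match ✗
  U3: none of the 3 fault types match ✗
  U4: none of the 3 fault types match ✗
  U5: none of the 3 fault types match ✗
  U6: stuck-at-1, inverted output ✓; others ✗
Consistent faults: {U6 stuck-at-1, U6 inverted output} — 2 in all.

2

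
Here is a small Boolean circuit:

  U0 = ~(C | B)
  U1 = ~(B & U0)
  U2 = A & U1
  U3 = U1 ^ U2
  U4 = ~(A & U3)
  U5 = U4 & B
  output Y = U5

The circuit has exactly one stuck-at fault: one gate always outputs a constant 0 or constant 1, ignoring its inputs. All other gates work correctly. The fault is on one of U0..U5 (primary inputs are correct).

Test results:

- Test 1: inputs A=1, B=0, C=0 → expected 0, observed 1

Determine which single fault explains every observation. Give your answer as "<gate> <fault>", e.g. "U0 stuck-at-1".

U5 stuck-at-1

Fault-free values for test 1 (A=1, B=0, C=0): U0=1, U1=1, U2=1, U3=0, U4=1, U5=0, giving Y=0. Observed 1.
Test 1: faults giving observed 1 are {U5 stuck-at-1}.
Only U5 stuck-at-1 is consistent with every test.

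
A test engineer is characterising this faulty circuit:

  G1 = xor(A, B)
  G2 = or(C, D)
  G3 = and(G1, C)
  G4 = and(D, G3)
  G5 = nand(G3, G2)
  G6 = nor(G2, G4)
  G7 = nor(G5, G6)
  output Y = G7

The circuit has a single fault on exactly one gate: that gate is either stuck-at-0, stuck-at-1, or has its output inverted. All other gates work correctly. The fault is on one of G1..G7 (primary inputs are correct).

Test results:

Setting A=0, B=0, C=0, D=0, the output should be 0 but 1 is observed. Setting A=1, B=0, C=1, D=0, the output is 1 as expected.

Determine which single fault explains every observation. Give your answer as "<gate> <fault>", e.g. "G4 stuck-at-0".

Fault-free values for test 1 (A=0, B=0, C=0, D=0): G1=0, G2=0, G3=0, G4=0, G5=1, G6=1, G7=0, giving Y=0. Observed 1.
Test 1: faults giving observed 1 are {G7 stuck-at-1, G7 inverted output}.
Test 2 (A=1, B=0, C=1, D=0): fault-free G1=1, G2=1, G3=1, G4=0, G5=0, G6=0, G7=1 → 1; observed 1. Eliminates G7 inverted output.
Only G7 stuck-at-1 is consistent with every test.

G7 stuck-at-1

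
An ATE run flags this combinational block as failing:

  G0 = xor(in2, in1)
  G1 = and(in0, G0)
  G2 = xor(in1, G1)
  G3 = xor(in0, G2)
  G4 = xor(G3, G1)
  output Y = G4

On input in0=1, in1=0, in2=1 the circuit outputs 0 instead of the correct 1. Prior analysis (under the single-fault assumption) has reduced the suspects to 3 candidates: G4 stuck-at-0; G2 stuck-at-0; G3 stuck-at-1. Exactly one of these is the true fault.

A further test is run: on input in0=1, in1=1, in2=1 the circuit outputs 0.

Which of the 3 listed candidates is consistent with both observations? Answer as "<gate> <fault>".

Evaluate each candidate on input in0=1, in1=1, in2=1:
  G4 stuck-at-0: G0=0, G1=0, G2=1, G3=0, G4=0 [stuck-at-0] → 0 — matches
  G2 stuck-at-0: G0=0, G1=0, G2=0 [stuck-at-0], G3=1, G4=1 → 1 — eliminated
  G3 stuck-at-1: G0=0, G1=0, G2=1, G3=1 [stuck-at-1], G4=1 → 1 — eliminated
Only G4 stuck-at-0 reproduces the observed 0.

G4 stuck-at-0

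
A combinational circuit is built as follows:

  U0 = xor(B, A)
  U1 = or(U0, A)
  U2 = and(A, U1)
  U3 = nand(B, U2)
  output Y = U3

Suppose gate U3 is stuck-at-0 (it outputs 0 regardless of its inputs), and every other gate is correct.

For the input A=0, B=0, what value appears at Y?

0

Propagate with U3 forced: U0=0, U1=0, U2=0, U3=0 [stuck-at-0].
So Y = 0. (Without the fault it would be 1.)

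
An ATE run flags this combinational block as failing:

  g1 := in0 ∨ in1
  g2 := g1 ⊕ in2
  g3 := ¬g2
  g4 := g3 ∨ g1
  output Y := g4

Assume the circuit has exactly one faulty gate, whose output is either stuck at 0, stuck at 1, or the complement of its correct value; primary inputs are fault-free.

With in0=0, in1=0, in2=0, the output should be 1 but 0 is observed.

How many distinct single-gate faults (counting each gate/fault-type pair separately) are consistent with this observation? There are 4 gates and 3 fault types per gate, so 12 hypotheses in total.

6

Fault-free: g1=0, g2=0, g3=1, g4=1 → 1. Observed 0.
  g1 stuck-at-0: output 1 ✗
  g1 stuck-at-1: output 1 ✗
  g1 inverted output: output 1 ✗
  g2 stuck-at-0: output 1 ✗
  g2 stuck-at-1: output 0 ✓
  g2 inverted output: output 0 ✓
  g3 stuck-at-0: output 0 ✓
  g3 stuck-at-1: output 1 ✗
  g3 inverted output: output 0 ✓
  g4 stuck-at-0: output 0 ✓
  g4 stuck-at-1: output 1 ✗
  g4 inverted output: output 0 ✓
Consistent faults: {g2 stuck-at-1, g2 inverted output, g3 stuck-at-0, g3 inverted output, g4 stuck-at-0, g4 inverted output} — 6 in all.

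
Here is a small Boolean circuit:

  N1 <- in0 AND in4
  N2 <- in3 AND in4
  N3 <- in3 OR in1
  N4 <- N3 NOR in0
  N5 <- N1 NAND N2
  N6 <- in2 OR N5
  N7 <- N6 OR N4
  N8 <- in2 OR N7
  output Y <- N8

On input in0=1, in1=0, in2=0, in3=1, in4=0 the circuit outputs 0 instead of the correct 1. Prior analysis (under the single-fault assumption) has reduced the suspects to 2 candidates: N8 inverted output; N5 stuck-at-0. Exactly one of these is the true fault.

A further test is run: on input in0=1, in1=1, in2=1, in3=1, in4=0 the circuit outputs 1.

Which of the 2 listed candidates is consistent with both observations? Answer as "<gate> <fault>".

N5 stuck-at-0

Evaluate each candidate on input in0=1, in1=1, in2=1, in3=1, in4=0:
  N8 inverted output: N1=0, N2=0, N3=1, N4=0, N5=1, N6=1, N7=1, N8=0 [inverted output] → 0 — eliminated
  N5 stuck-at-0: N1=0, N2=0, N3=1, N4=0, N5=0 [stuck-at-0], N6=1, N7=1, N8=1 → 1 — matches
Only N5 stuck-at-0 reproduces the observed 1.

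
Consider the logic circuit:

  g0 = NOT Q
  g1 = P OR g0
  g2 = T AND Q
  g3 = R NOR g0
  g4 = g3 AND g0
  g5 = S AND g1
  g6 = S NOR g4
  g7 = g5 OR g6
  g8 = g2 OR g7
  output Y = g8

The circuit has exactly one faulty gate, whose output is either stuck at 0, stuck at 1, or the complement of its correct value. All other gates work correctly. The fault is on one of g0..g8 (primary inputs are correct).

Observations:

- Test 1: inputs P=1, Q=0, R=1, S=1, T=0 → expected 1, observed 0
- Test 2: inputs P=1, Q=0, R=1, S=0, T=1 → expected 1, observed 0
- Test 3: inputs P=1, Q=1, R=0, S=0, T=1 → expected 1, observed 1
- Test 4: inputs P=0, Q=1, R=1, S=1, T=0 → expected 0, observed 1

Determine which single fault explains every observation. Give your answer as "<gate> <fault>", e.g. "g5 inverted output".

g7 inverted output

Fault-free values for test 1 (P=1, Q=0, R=1, S=1, T=0): g0=1, g1=1, g2=0, g3=0, g4=0, g5=1, g6=0, g7=1, g8=1, giving Y=1. Observed 0.
Test 1: faults giving observed 0 are {g1 stuck-at-0, g1 inverted output, g5 stuck-at-0, g5 inverted output, g7 stuck-at-0, g7 inverted output, g8 stuck-at-0, g8 inverted output}.
Test 2 (P=1, Q=0, R=1, S=0, T=1): fault-free g0=1, g1=1, g2=0, g3=0, g4=0, g5=0, g6=1, g7=1, g8=1 → 1; observed 0. Eliminates g1 stuck-at-0, g1 inverted output, g5 stuck-at-0, g5 inverted output.
Test 3 (P=1, Q=1, R=0, S=0, T=1): fault-free g0=0, g1=1, g2=1, g3=1, g4=0, g5=0, g6=1, g7=1, g8=1 → 1; observed 1. Eliminates g8 stuck-at-0, g8 inverted output.
Test 4 (P=0, Q=1, R=1, S=1, T=0): fault-free g0=0, g1=0, g2=0, g3=0, g4=0, g5=0, g6=0, g7=0, g8=0 → 0; observed 1. Eliminates g7 stuck-at-0.
Only g7 inverted output is consistent with every test.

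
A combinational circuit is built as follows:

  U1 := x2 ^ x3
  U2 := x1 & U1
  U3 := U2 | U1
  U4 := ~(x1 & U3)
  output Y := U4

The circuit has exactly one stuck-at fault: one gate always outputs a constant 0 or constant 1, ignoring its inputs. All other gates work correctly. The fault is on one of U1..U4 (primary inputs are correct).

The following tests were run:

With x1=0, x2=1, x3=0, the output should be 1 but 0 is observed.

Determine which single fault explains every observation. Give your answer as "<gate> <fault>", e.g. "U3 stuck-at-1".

U4 stuck-at-0

Fault-free values for test 1 (x1=0, x2=1, x3=0): U1=1, U2=0, U3=1, U4=1, giving Y=1. Observed 0.
Test 1: faults giving observed 0 are {U4 stuck-at-0}.
Only U4 stuck-at-0 is consistent with every test.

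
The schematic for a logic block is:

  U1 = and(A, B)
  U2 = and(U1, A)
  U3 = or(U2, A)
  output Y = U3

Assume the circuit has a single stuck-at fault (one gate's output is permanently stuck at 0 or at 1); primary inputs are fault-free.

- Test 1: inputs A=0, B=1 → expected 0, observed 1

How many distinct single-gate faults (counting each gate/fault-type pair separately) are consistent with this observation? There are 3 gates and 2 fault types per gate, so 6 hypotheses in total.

2

Fault-free: U1=0, U2=0, U3=0 → 0. Observed 1.
  U1 stuck-at-0: output 0 ✗
  U1 stuck-at-1: output 0 ✗
  U2 stuck-at-0: output 0 ✗
  U2 stuck-at-1: output 1 ✓
  U3 stuck-at-0: output 0 ✗
  U3 stuck-at-1: output 1 ✓
Consistent faults: {U2 stuck-at-1, U3 stuck-at-1} — 2 in all.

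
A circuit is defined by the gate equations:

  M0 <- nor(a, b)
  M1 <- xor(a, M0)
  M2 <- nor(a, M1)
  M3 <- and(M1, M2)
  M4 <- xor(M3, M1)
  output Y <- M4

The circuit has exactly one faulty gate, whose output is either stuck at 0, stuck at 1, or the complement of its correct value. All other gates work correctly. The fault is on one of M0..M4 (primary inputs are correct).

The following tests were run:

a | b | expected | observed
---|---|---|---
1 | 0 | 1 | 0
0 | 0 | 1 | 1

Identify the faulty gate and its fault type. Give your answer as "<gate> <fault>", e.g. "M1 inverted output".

M0 stuck-at-1

Fault-free values for test 1 (a=1, b=0): M0=0, M1=1, M2=0, M3=0, M4=1, giving Y=1. Observed 0.
Test 1: faults giving observed 0 are {M0 stuck-at-1, M0 inverted output, M1 stuck-at-0, M1 inverted output, M2 stuck-at-1, M2 inverted output, M3 stuck-at-1, M3 inverted output, M4 stuck-at-0, M4 inverted output}.
Test 2 (a=0, b=0): fault-free M0=1, M1=1, M2=0, M3=0, M4=1 → 1; observed 1. Eliminates M0 inverted output, M1 stuck-at-0, M1 inverted output, M2 stuck-at-1, M2 inverted output, M3 stuck-at-1, M3 inverted output, M4 stuck-at-0, M4 inverted output.
Only M0 stuck-at-1 is consistent with every test.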